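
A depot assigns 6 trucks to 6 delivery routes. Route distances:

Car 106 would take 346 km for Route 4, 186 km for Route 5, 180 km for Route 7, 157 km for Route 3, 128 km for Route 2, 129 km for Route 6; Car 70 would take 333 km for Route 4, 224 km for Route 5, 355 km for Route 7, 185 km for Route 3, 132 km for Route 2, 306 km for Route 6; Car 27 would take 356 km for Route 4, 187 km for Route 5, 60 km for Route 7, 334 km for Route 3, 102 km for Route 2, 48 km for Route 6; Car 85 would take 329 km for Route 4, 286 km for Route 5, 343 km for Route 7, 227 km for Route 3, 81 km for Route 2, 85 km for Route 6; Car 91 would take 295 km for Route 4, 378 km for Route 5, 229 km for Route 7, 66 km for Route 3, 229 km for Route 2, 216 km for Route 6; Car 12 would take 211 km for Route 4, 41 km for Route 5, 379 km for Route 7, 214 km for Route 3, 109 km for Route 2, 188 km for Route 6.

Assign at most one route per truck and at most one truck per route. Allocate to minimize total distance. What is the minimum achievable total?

This is the linear assignment problem.
Optimal: Car 106→Route 6 (129 km), Car 70→Route 4 (333 km), Car 27→Route 7 (60 km), Car 85→Route 2 (81 km), Car 91→Route 3 (66 km), Car 12→Route 5 (41 km) — total 129+333+60+81+66+41 = 710 km.
Min-entry greedy (repeatedly take the single cheapest remaining cell) gives 749 km, worse by 39.

Minimum total: 710 km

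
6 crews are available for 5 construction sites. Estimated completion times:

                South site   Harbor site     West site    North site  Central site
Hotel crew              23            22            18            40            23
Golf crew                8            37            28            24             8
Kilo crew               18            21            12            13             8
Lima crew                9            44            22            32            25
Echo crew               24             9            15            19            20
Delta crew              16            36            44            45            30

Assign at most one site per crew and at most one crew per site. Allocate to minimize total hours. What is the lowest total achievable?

This is a one-to-one assignment (minimum-cost bipartite matching).
Optimal: Lima crew→South site (9 hours), Echo crew→Harbor site (9 hours), Hotel crew→West site (18 hours), Kilo crew→North site (13 hours), Golf crew→Central site (8 hours) — total 9+9+18+13+8 = 57 hours.
No other one-to-one assignment undercuts 57 hours.

Minimum total: 57 hours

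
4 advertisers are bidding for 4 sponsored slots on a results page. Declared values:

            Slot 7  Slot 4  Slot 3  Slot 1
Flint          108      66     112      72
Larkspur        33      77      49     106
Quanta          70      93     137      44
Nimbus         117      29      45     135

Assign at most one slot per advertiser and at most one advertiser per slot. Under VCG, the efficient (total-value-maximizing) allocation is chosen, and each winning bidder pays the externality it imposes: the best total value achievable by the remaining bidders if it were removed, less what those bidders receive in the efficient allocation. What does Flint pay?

Flint pays $11.

Efficient allocation: Flint→Slot 7 ($108), Larkspur→Slot 4 ($77), Quanta→Slot 3 ($137), Nimbus→Slot 1 ($135); total welfare W = $457.
Flint receives Slot 7 at value $108, so the others get W − 108 = $349.
Without Flint: best allocation of the remaining 3 bidders over all 4 slots is Larkspur→Slot 1 ($106), Quanta→Slot 3 ($137), Nimbus→Slot 7 ($117), total $360.
VCG payment = (others' best without Flint) − (others' welfare with Flint) = 360 − 349 = $11.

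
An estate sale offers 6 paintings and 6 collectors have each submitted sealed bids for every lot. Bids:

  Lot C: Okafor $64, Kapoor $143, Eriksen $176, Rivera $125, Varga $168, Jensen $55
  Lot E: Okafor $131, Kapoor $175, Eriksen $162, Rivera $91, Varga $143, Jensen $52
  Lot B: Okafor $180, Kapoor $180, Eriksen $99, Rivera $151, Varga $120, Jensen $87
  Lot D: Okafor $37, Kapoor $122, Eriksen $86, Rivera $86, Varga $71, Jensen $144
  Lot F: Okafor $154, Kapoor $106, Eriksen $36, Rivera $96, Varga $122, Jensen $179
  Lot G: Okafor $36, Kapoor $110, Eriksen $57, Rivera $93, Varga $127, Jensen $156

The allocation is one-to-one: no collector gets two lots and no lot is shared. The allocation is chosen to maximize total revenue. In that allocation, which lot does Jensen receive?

Optimal: Okafor→Lot F ($154), Kapoor→Lot E ($175), Eriksen→Lot C ($176), Rivera→Lot B ($151), Varga→Lot G ($127), Jensen→Lot D ($144) — total 154+175+176+151+127+144 = $927.
Max-entry greedy (repeatedly take the single best remaining cell) gives $923, worse by 4.
Next-best assignment: Okafor→Lot B, Kapoor→Lot E, Eriksen→Lot C, Rivera→Lot D, Varga→Lot G, Jensen→Lot F = $923.
Every other assignment is strictly worse.
Jensen's own top lot is Lot F ($179), but forcing Jensen→Lot F and reassigning the rest optimally gives only $923 — worse by 4.

Jensen receives Lot D.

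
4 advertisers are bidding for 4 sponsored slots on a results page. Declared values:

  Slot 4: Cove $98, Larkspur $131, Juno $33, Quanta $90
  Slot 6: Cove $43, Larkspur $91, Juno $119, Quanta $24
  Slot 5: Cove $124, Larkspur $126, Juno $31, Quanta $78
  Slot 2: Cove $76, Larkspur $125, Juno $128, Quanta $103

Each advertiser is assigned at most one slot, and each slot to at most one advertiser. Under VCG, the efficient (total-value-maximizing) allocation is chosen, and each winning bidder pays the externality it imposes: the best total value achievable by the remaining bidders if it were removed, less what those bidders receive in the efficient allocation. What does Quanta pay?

Quanta pays $9.

Efficient allocation: Cove→Slot 5 ($124), Larkspur→Slot 4 ($131), Juno→Slot 6 ($119), Quanta→Slot 2 ($103); total welfare W = $477.
Quanta receives Slot 2 at value $103, so the others get W − 103 = $374.
Without Quanta: best allocation of the remaining 3 bidders over all 4 slots is Cove→Slot 5 ($124), Larkspur→Slot 4 ($131), Juno→Slot 2 ($128), total $383.
VCG payment = (others' best without Quanta) − (others' welfare with Quanta) = 383 − 374 = $9.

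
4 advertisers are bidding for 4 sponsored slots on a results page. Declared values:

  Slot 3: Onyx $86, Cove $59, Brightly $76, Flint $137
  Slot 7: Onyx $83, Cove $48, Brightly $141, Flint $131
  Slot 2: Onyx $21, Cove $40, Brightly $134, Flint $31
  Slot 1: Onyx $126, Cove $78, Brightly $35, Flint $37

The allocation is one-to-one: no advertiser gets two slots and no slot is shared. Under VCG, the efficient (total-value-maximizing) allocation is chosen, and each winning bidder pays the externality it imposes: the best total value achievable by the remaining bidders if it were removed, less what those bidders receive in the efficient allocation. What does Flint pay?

Flint pays $7.

Efficient allocation: Onyx→Slot 1 ($126), Cove→Slot 3 ($59), Brightly→Slot 2 ($134), Flint→Slot 7 ($131); total welfare W = $450.
Flint receives Slot 7 at value $131, so the others get W − 131 = $319.
Without Flint: best allocation of the remaining 3 bidders over all 4 slots is Onyx→Slot 1 ($126), Cove→Slot 3 ($59), Brightly→Slot 7 ($141), total $326.
VCG payment = (others' best without Flint) − (others' welfare with Flint) = 326 − 319 = $7.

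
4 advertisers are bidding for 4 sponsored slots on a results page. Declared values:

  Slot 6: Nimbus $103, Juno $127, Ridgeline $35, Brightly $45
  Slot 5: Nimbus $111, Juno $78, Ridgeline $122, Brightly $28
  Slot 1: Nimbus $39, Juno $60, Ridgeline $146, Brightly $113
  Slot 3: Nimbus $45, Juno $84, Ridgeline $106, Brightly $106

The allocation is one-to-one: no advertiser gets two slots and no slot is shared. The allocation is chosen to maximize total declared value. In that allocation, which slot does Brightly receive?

Optimal: Nimbus→Slot 5 ($111), Juno→Slot 6 ($127), Ridgeline→Slot 1 ($146), Brightly→Slot 3 ($106) — total 111+127+146+106 = $490.
Column-greedy (each slot in turn goes to its best remaining advertiser) gives $407, worse by 83.
Swapping Juno↔Brightly (Juno→Slot 3 $84, Brightly→Slot 6 $45) loses 104.
Brightly's own top slot is Slot 1 ($113), but forcing Brightly→Slot 1 and reassigning the rest optimally gives only $457 — worse by 33.

Brightly receives Slot 3.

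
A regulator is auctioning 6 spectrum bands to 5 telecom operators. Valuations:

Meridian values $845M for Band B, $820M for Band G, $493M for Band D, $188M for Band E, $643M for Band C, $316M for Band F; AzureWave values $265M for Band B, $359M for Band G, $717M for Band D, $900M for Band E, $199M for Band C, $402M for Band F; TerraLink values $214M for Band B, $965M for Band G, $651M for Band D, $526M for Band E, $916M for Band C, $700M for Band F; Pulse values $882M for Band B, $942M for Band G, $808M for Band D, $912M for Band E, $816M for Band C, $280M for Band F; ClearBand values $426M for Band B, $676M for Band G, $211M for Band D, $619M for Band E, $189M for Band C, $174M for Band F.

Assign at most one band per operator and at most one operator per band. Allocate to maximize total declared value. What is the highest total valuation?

Max total: $4145M

Optimal: Meridian→Band B ($845M), AzureWave→Band E ($900M), TerraLink→Band C ($916M), Pulse→Band D ($808M), ClearBand→Band G ($676M) — total 845+900+916+808+676 = $4145M.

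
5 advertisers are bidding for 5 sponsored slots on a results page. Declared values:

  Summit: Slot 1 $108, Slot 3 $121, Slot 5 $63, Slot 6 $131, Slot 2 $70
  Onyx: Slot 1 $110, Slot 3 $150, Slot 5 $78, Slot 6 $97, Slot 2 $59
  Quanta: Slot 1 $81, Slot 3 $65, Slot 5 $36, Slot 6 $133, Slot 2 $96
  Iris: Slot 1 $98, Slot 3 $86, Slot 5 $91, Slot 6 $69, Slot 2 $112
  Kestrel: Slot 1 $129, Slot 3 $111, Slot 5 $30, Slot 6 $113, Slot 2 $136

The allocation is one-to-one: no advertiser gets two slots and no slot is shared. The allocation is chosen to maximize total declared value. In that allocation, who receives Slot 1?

Optimal: Summit→Slot 1 ($108), Onyx→Slot 3 ($150), Quanta→Slot 6 ($133), Iris→Slot 5 ($91), Kestrel→Slot 2 ($136) — total 108+150+133+91+136 = $618.
Row-greedy (each advertiser in turn takes its best remaining slot) gives $505, worse by 113.
Swapping Summit↔Onyx (Summit→Slot 3 $121, Onyx→Slot 1 $110) loses 27.
Every other assignment is strictly worse.
Summit's own top slot is Slot 6 ($131), but forcing Summit→Slot 6 and reassigning the rest optimally gives only $597 — worse by 21.

Summit receives Slot 1.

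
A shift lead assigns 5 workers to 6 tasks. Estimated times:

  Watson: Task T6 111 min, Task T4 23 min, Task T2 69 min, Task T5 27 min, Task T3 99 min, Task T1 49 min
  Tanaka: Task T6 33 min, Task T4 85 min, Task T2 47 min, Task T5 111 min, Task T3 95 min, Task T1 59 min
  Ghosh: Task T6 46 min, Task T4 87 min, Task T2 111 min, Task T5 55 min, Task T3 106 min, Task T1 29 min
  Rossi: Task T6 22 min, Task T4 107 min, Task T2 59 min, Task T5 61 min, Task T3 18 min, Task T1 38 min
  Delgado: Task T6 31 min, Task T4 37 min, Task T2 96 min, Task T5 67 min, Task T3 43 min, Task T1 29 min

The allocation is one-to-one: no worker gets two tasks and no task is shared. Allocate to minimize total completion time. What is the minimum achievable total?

Min total: 144 min

This is a one-to-one assignment (minimum-cost bipartite matching).
Optimal: Watson→Task T5 (27 min), Tanaka→Task T6 (33 min), Ghosh→Task T1 (29 min), Rossi→Task T3 (18 min), Delgado→Task T4 (37 min) — total 27+33+29+18+37 = 144 min.
Swapping Ghosh↔Rossi (Ghosh→Task T3 106 min, Rossi→Task T1 38 min) adds 97.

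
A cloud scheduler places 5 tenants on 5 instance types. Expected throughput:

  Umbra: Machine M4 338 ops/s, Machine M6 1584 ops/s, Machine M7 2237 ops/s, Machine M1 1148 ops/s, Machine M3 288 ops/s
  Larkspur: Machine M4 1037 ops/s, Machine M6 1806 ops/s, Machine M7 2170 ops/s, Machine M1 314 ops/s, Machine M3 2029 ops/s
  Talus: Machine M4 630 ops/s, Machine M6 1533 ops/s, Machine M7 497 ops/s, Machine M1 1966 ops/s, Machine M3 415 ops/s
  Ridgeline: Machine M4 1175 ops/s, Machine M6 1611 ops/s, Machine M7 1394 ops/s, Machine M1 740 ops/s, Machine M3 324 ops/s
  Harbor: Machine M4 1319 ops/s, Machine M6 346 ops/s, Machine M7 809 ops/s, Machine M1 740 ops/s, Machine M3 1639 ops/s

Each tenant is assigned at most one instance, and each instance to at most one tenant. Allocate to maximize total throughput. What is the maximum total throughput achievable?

Optimal: Umbra→Machine M7 (2237 ops/s), Larkspur→Machine M3 (2029 ops/s), Talus→Machine M1 (1966 ops/s), Ridgeline→Machine M6 (1611 ops/s), Harbor→Machine M4 (1319 ops/s) — total 2237+2029+1966+1611+1319 = 9162 ops/s.
Column-greedy (each instance in turn goes to its best remaining tenant) gives 7652 ops/s, worse by 1510.
Next-best assignment: Umbra→Machine M7, Larkspur→Machine M6, Talus→Machine M1, Ridgeline→Machine M4, Harbor→Machine M3 = 8823 ops/s.
Every other assignment is strictly worse.

Max total: 9162 ops/s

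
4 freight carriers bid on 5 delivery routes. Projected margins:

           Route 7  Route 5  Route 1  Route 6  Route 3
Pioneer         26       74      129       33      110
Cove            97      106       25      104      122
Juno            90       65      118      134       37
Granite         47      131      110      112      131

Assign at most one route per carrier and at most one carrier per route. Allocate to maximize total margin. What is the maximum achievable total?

Max total: $516k

Optimal: Pioneer→Route 1 ($129k), Cove→Route 3 ($122k), Juno→Route 6 ($134k), Granite→Route 5 ($131k) — total 129+122+134+131 = $516k.
Column-greedy (each route in turn goes to its best remaining carrier) gives $491k, worse by 25.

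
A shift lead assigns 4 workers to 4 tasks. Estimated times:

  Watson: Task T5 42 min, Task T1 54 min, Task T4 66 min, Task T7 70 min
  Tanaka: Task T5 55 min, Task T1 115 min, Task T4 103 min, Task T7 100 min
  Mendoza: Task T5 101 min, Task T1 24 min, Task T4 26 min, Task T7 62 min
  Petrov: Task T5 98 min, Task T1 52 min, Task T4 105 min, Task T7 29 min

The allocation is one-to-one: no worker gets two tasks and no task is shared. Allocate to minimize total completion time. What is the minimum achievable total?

Optimal: Watson→Task T1 (54 min), Tanaka→Task T5 (55 min), Mendoza→Task T4 (26 min), Petrov→Task T7 (29 min) — total 54+55+26+29 = 164 min.
Row-greedy (each worker in turn takes its cheapest remaining task) gives 271 min, worse by 107.
Next-best assignment: Watson→Task T4, Tanaka→Task T5, Mendoza→Task T1, Petrov→Task T7 = 174 min.
Swapping Mendoza↔Petrov (Mendoza→Task T7 62 min, Petrov→Task T4 105 min) adds 112.

Min total: 164 min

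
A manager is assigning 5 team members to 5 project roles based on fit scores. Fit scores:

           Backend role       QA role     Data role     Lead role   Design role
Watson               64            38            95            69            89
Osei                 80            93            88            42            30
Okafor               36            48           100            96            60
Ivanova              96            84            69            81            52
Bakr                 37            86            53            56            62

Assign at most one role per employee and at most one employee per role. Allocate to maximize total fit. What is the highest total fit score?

Optimal: Watson→Design role (89 pts), Osei→Data role (88 pts), Okafor→Lead role (96 pts), Ivanova→Backend role (96 pts), Bakr→QA role (86 pts) — total 89+88+96+96+86 = 455 pts.
Column-greedy (each role in turn goes to its best remaining employee) gives 420 pts, worse by 35.
Next-best assignment: Watson→Data role, Osei→QA role, Okafor→Lead role, Ivanova→Backend role, Bakr→Design role = 442 pts.
Swapping Watson↔Okafor (Watson→Lead role 69 pts, Okafor→Design role 60 pts) loses 56.
Every other assignment is strictly worse.

Maximum total: 455 pts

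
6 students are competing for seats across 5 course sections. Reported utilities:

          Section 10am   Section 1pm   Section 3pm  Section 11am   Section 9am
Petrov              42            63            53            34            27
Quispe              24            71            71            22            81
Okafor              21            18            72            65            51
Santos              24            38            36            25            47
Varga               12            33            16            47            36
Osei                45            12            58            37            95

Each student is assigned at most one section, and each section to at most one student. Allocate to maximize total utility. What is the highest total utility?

This is a one-to-one assignment (maximum-weight bipartite matching).
Optimal: Petrov→Section 10am (42 points), Quispe→Section 1pm (71 points), Okafor→Section 3pm (72 points), Varga→Section 11am (47 points), Osei→Section 9am (95 points) — total 42+71+72+47+95 = 327 points.
Row-greedy (each student in turn takes its best remaining section) gives 253 points, worse by 74.
Next-best assignment: Santos→Section 10am, Petrov→Section 1pm, Quispe→Section 3pm, Okafor→Section 11am, Osei→Section 9am = 318 points.
Checked against all permutations: 327 points is optimal.

Max total: 327 points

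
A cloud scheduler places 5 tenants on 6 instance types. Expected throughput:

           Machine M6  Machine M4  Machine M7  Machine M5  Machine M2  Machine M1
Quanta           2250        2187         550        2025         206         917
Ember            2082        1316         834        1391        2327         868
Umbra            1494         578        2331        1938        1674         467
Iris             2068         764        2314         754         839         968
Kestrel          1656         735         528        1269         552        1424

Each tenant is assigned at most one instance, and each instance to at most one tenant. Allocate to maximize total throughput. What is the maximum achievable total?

Optimal: Quanta→Machine M4 (2187 ops/s), Ember→Machine M2 (2327 ops/s), Umbra→Machine M5 (1938 ops/s), Iris→Machine M7 (2314 ops/s), Kestrel→Machine M6 (1656 ops/s) — total 2187+2327+1938+2314+1656 = 10422 ops/s.
Max-entry greedy (repeatedly take the single best remaining cell) gives 9096 ops/s, worse by 1326.
Next-best assignment: Quanta→Machine M4, Ember→Machine M2, Umbra→Machine M7, Iris→Machine M6, Kestrel→Machine M1 = 10337 ops/s.

Maximum total: 10422 ops/s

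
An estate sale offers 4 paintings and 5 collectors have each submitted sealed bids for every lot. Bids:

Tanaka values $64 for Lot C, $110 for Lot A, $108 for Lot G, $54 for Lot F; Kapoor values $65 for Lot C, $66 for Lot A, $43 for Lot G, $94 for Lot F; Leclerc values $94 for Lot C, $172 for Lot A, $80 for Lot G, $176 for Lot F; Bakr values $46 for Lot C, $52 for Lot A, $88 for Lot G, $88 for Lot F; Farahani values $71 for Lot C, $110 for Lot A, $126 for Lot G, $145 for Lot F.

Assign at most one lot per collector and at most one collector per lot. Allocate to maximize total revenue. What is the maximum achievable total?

Treat this as an assignment problem: match each collector to one lot.
Optimal: Kapoor→Lot C ($65), Leclerc→Lot A ($172), Tanaka→Lot G ($108), Farahani→Lot F ($145) — total 65+172+108+145 = $490.
Row-greedy (each collector in turn takes its best remaining lot) gives $386, worse by 104.
Next-best assignment: Kapoor→Lot C, Tanaka→Lot A, Farahani→Lot G, Leclerc→Lot F = $477.
Swapping Farahani↔Kapoor (Farahani→Lot C $71, Kapoor→Lot F $94) loses 45.

Max total: $490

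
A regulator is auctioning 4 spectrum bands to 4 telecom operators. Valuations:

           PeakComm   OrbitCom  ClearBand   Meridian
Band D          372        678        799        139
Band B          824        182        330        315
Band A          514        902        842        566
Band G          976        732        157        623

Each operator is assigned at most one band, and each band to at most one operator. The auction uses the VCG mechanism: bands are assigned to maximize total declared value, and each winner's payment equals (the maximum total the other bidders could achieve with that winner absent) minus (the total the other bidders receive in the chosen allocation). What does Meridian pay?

Efficient allocation: PeakComm→Band B ($824M), OrbitCom→Band A ($902M), ClearBand→Band D ($799M), Meridian→Band G ($623M); total welfare W = $3148M.
Meridian receives Band G at value $623M, so the others get W − 623 = $2525M.
Without Meridian: best allocation of the remaining 3 bidders over all 4 bands is PeakComm→Band G ($976M), OrbitCom→Band A ($902M), ClearBand→Band D ($799M), total $2677M.
VCG payment = (others' best without Meridian) − (others' welfare with Meridian) = 2677 − 2525 = $152M.

Meridian pays $152M.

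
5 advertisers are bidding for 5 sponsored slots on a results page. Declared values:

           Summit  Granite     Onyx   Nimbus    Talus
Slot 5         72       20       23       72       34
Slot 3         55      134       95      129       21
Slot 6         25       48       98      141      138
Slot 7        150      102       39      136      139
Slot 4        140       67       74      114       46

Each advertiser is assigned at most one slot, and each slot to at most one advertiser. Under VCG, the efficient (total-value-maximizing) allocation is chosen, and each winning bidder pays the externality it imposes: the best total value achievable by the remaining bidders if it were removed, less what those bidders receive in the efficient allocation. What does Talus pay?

Efficient allocation: Summit→Slot 4 ($140), Granite→Slot 3 ($134), Onyx→Slot 6 ($98), Nimbus→Slot 5 ($72), Talus→Slot 7 ($139); total welfare W = $583.
Talus receives Slot 7 at value $139, so the others get W − 139 = $444.
Without Talus: best allocation of the remaining 4 bidders over all 5 slots is Summit→Slot 4 ($140), Granite→Slot 3 ($134), Onyx→Slot 6 ($98), Nimbus→Slot 7 ($136), total $508.
VCG payment = (others' best without Talus) − (others' welfare with Talus) = 508 − 444 = $64.

Talus pays $64.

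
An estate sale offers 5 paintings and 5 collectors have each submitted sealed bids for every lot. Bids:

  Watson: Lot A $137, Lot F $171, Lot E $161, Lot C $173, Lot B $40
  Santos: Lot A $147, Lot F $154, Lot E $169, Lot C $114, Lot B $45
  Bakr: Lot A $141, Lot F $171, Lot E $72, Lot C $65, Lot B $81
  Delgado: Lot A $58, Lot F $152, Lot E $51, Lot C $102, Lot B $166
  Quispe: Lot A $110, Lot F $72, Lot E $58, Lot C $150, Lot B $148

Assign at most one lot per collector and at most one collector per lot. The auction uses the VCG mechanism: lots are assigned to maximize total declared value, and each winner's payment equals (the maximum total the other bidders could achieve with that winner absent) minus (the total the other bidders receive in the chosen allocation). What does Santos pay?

Santos pays $20.

Efficient allocation: Watson→Lot F ($171), Santos→Lot E ($169), Bakr→Lot A ($141), Delgado→Lot B ($166), Quispe→Lot C ($150); total welfare W = $797.
Santos receives Lot E at value $169, so the others get W − 169 = $628.
Without Santos: best allocation of the remaining 4 bidders over all 5 lots is Watson→Lot E ($161), Bakr→Lot F ($171), Delgado→Lot B ($166), Quispe→Lot C ($150), total $648.
VCG payment = (others' best without Santos) − (others' welfare with Santos) = 648 − 628 = $20.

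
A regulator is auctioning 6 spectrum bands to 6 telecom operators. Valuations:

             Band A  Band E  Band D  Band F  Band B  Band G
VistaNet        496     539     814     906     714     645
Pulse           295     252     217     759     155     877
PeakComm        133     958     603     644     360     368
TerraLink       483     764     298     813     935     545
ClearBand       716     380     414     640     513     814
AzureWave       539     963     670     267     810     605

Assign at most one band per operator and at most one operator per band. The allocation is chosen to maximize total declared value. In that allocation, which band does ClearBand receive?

ClearBand receives Band A.

Optimal: VistaNet→Band F ($906M), Pulse→Band G ($877M), PeakComm→Band E ($958M), TerraLink→Band B ($935M), ClearBand→Band A ($716M), AzureWave→Band D ($670M) — total 906+877+958+935+716+670 = $5062M.
Column-greedy (each band in turn goes to its best remaining operator) gives $4543M, worse by 519.
ClearBand's own top band is Band G ($814M), but forcing ClearBand→Band G and reassigning the rest optimally gives only $4819M — worse by 243.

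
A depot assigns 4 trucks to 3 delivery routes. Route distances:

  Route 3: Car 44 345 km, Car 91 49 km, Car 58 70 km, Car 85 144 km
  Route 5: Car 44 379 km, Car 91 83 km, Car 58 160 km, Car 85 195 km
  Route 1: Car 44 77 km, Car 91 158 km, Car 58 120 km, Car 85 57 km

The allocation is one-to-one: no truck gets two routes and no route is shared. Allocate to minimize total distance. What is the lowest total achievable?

This is a one-to-one assignment (minimum-cost bipartite matching).
Optimal: Car 58→Route 3 (70 km), Car 91→Route 5 (83 km), Car 85→Route 1 (57 km) — total 70+83+57 = 210 km.

Min total: 210 km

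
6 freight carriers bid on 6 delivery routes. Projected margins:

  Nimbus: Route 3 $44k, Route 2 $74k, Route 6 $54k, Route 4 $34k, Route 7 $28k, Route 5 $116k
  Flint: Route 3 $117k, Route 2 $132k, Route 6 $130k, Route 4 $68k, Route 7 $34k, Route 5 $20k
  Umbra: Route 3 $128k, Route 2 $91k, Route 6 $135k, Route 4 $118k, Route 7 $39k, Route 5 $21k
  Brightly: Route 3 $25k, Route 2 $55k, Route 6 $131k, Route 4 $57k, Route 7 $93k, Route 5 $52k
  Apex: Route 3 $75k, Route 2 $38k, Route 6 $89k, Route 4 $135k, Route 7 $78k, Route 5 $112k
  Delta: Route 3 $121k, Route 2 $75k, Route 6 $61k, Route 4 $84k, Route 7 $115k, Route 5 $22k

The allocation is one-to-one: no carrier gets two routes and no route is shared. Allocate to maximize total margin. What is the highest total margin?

Maximum total: $757k

Treat this as an assignment problem: match each carrier to one route.
Optimal: Nimbus→Route 5 ($116k), Flint→Route 2 ($132k), Umbra→Route 3 ($128k), Brightly→Route 6 ($131k), Apex→Route 4 ($135k), Delta→Route 7 ($115k) — total 116+132+128+131+135+115 = $757k.
Next-best assignment: Nimbus→Route 5, Flint→Route 2, Umbra→Route 6, Brightly→Route 7, Apex→Route 4, Delta→Route 3 = $732k.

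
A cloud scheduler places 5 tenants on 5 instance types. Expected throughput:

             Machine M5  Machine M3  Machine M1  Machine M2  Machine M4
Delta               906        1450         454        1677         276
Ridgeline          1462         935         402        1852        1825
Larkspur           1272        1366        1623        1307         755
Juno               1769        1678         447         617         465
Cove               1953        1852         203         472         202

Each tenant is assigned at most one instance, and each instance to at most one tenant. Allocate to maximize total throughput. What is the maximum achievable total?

Max total: 8756 ops/s

Optimal: Delta→Machine M2 (1677 ops/s), Ridgeline→Machine M4 (1825 ops/s), Larkspur→Machine M1 (1623 ops/s), Juno→Machine M3 (1678 ops/s), Cove→Machine M5 (1953 ops/s) — total 1677+1825+1623+1678+1953 = 8756 ops/s.
Max-entry greedy (repeatedly take the single best remaining cell) gives 7382 ops/s, worse by 1374.
Swapping Cove↔Delta (Cove→Machine M2 472 ops/s, Delta→Machine M5 906 ops/s) loses 2252.
Checked against all permutations: 8756 ops/s is optimal.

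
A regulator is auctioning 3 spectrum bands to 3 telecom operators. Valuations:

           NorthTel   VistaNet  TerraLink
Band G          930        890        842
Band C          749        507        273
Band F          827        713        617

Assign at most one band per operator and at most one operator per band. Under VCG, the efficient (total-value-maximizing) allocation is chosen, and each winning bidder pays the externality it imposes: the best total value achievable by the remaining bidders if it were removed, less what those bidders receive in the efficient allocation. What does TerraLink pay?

TerraLink pays $255M.

Efficient allocation: NorthTel→Band C ($749M), VistaNet→Band F ($713M), TerraLink→Band G ($842M); total welfare W = $2304M.
TerraLink receives Band G at value $842M, so the others get W − 842 = $1462M.
Without TerraLink: best allocation of the remaining 2 bidders over all 3 bands is NorthTel→Band F ($827M), VistaNet→Band G ($890M), total $1717M.
VCG payment = (others' best without TerraLink) − (others' welfare with TerraLink) = 1717 − 1462 = $255M.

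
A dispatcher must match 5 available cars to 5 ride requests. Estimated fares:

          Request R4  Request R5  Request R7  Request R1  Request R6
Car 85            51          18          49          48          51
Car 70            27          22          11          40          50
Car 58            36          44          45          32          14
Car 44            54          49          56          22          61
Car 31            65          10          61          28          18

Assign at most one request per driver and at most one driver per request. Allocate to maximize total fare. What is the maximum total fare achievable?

This is the linear assignment problem.
Optimal: Car 85→Request R1 ($48), Car 70→Request R6 ($50), Car 58→Request R5 ($44), Car 44→Request R7 ($56), Car 31→Request R4 ($65) — total 48+50+44+56+65 = $263.
Column-greedy (each request in turn goes to its best remaining driver) gives $217, worse by 46.
Checked against all permutations: $263 is optimal.

Max total: $263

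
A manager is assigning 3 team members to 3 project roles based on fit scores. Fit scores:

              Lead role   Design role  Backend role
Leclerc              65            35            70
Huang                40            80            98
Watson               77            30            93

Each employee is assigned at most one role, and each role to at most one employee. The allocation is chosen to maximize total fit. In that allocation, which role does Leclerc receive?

Treat this as an assignment problem: match each employee to one role.
Optimal: Leclerc→Lead role (65 pts), Huang→Design role (80 pts), Watson→Backend role (93 pts) — total 65+80+93 = 238 pts.
Column-greedy (each role in turn goes to its best remaining employee) gives 227 pts, worse by 11.
Next-best assignment: Leclerc→Backend role, Huang→Design role, Watson→Lead role = 227 pts.
Leclerc's own top role is Backend role (70 pts), but forcing Leclerc→Backend role and reassigning the rest optimally gives only 227 pts — worse by 11.

Leclerc receives Lead role.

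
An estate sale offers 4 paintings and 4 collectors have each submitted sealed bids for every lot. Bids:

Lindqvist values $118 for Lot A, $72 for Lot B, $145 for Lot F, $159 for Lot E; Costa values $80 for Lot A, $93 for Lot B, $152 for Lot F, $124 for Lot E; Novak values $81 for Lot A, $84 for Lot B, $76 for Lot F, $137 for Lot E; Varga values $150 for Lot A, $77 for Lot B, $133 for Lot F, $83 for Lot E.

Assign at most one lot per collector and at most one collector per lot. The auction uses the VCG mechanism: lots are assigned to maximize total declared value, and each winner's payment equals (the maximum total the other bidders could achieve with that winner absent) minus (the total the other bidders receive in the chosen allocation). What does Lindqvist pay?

Lindqvist pays $53.

Efficient allocation: Lindqvist→Lot E ($159), Costa→Lot F ($152), Novak→Lot B ($84), Varga→Lot A ($150); total welfare W = $545.
Lindqvist receives Lot E at value $159, so the others get W − 159 = $386.
Without Lindqvist: best allocation of the remaining 3 bidders over all 4 lots is Costa→Lot F ($152), Novak→Lot E ($137), Varga→Lot A ($150), total $439.
VCG payment = (others' best without Lindqvist) − (others' welfare with Lindqvist) = 439 − 386 = $53.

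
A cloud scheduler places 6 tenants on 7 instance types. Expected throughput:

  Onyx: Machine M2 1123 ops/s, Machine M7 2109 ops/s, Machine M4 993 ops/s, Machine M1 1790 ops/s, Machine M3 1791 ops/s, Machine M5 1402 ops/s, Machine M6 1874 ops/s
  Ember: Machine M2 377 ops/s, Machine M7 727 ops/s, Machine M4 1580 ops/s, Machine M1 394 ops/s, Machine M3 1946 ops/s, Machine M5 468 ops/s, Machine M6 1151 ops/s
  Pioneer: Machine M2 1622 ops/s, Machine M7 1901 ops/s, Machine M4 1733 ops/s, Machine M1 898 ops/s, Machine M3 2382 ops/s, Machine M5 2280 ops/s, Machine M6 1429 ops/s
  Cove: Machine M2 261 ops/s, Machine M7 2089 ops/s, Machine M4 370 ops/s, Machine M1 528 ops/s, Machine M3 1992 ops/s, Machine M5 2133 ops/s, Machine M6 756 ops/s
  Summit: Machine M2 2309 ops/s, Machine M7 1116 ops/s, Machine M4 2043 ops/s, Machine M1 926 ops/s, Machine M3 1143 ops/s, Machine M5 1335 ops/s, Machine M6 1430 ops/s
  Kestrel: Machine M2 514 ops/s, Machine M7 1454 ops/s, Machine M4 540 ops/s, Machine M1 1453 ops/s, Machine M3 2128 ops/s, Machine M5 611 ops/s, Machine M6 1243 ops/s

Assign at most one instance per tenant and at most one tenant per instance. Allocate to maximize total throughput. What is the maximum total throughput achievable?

Optimal: Onyx→Machine M6 (1874 ops/s), Ember→Machine M4 (1580 ops/s), Pioneer→Machine M5 (2280 ops/s), Cove→Machine M7 (2089 ops/s), Summit→Machine M2 (2309 ops/s), Kestrel→Machine M3 (2128 ops/s) — total 1874+1580+2280+2089+2309+2128 = 12260 ops/s.
Row-greedy (each tenant in turn takes its best remaining instance) gives 10853 ops/s, worse by 1407.
Next-best assignment: Onyx→Machine M1, Ember→Machine M4, Pioneer→Machine M5, Cove→Machine M7, Summit→Machine M2, Kestrel→Machine M3 = 12176 ops/s.
No other one-to-one assignment exceeds 12260 ops/s.

Maximum total: 12260 ops/s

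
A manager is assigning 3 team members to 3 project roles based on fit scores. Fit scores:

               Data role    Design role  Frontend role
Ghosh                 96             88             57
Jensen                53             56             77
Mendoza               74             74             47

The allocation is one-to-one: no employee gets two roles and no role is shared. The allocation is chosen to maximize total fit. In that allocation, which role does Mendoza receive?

Treat this as an assignment problem: match each employee to one role.
Optimal: Ghosh→Data role (96 pts), Jensen→Frontend role (77 pts), Mendoza→Design role (74 pts) — total 96+77+74 = 247 pts.
Swapping Ghosh↔Mendoza (Ghosh→Design role 88 pts, Mendoza→Data role 74 pts) loses 8.
No other one-to-one assignment exceeds 247 pts.
Mendoza's own top role is Data role (74 pts), but forcing Mendoza→Data role and reassigning the rest optimally gives only 239 pts — worse by 8.

Mendoza receives Design role.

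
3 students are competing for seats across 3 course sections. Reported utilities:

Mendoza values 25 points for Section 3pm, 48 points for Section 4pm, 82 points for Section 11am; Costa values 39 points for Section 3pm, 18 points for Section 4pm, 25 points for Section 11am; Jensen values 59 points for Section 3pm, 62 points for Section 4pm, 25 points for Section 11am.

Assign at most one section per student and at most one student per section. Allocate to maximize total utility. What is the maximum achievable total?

Maximum total: 183 points

Optimal: Mendoza→Section 11am (82 points), Costa→Section 3pm (39 points), Jensen→Section 4pm (62 points) — total 82+39+62 = 183 points.
Column-greedy (each section in turn goes to its best remaining student) gives 132 points, worse by 51.
Next-best assignment: Mendoza→Section 11am, Costa→Section 4pm, Jensen→Section 3pm = 159 points.
No other one-to-one assignment exceeds 183 points.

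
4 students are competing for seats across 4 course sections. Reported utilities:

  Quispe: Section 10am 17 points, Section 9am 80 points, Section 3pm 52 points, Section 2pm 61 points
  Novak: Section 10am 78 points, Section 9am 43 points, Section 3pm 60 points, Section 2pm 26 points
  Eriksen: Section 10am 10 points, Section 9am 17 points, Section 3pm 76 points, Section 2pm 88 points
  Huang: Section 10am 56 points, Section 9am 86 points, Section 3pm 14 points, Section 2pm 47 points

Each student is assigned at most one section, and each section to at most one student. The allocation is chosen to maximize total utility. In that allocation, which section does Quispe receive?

Optimal: Quispe→Section 3pm (52 points), Novak→Section 10am (78 points), Eriksen→Section 2pm (88 points), Huang→Section 9am (86 points) — total 52+78+88+86 = 304 points.
Column-greedy (each section in turn goes to its best remaining student) gives 301 points, worse by 3.
Every other assignment is strictly worse.
Quispe's own top section is Section 9am (80 points), but forcing Quispe→Section 9am and reassigning the rest optimally gives only 284 points — worse by 20.

Quispe receives Section 3pm.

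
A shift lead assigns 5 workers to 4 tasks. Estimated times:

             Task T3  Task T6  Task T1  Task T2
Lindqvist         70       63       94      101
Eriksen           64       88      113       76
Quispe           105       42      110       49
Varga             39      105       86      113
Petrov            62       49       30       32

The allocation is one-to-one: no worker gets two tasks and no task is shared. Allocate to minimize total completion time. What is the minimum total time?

Optimal: Varga→Task T3 (39 min), Lindqvist→Task T6 (63 min), Petrov→Task T1 (30 min), Quispe→Task T2 (49 min) — total 39+63+30+49 = 181 min.
Min-entry greedy (repeatedly take the single cheapest remaining cell) gives 187 min, worse by 6.
Swapping Petrov↔Varga (Petrov→Task T3 62 min, Varga→Task T1 86 min) adds 79.
Every other assignment is strictly worse.

Min total: 181 min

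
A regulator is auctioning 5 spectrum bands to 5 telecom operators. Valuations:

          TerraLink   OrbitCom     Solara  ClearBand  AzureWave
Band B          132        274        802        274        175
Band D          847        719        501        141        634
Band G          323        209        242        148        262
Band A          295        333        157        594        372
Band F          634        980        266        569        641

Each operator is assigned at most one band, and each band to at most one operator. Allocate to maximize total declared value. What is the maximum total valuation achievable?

Maximum total: $3485M

Optimal: TerraLink→Band D ($847M), OrbitCom→Band F ($980M), Solara→Band B ($802M), ClearBand→Band A ($594M), AzureWave→Band G ($262M) — total 847+980+802+594+262 = $3485M.
Next-best assignment: TerraLink→Band G, OrbitCom→Band F, Solara→Band B, ClearBand→Band A, AzureWave→Band D = $3333M.
No other one-to-one assignment exceeds $3485M.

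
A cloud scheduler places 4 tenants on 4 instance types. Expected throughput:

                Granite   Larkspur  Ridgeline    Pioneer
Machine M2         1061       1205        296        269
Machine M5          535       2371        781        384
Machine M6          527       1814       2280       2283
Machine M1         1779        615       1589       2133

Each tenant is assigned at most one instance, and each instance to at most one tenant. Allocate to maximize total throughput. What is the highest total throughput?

Maximum total: 7845 ops/s

This is a one-to-one assignment (maximum-weight bipartite matching).
Optimal: Granite→Machine M2 (1061 ops/s), Larkspur→Machine M5 (2371 ops/s), Ridgeline→Machine M6 (2280 ops/s), Pioneer→Machine M1 (2133 ops/s) — total 1061+2371+2280+2133 = 7845 ops/s.
Row-greedy (each tenant in turn takes its best remaining instance) gives 6699 ops/s, worse by 1146.
Next-best assignment: Granite→Machine M2, Larkspur→Machine M5, Ridgeline→Machine M1, Pioneer→Machine M6 = 7304 ops/s.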